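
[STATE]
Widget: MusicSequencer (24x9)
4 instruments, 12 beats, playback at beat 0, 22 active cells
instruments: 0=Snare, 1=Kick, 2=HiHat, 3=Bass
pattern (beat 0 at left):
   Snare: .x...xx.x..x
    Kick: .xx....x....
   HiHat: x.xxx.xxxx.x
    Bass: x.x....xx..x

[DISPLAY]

      ▼12345678901      
 Snare·█···██·█··█      
  Kick·██····█····      
 HiHat█·███·████·█      
  Bass█·█····██··█      
                        
                        
                        
                        


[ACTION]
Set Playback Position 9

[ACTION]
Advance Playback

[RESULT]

      0123456789▼1      
 Snare·█···██·█··█      
  Kick·██····█····      
 HiHat█·███·████·█      
  Bass█·█····██··█      
                        
                        
                        
                        


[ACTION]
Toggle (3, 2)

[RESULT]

      0123456789▼1      
 Snare·█···██·█··█      
  Kick·██····█····      
 HiHat█·███·████·█      
  Bass█······██··█      
                        
                        
                        
                        


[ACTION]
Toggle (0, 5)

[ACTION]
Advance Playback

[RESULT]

      01234567890▼      
 Snare·█····█·█··█      
  Kick·██····█····      
 HiHat█·███·████·█      
  Bass█······██··█      
                        
                        
                        
                        


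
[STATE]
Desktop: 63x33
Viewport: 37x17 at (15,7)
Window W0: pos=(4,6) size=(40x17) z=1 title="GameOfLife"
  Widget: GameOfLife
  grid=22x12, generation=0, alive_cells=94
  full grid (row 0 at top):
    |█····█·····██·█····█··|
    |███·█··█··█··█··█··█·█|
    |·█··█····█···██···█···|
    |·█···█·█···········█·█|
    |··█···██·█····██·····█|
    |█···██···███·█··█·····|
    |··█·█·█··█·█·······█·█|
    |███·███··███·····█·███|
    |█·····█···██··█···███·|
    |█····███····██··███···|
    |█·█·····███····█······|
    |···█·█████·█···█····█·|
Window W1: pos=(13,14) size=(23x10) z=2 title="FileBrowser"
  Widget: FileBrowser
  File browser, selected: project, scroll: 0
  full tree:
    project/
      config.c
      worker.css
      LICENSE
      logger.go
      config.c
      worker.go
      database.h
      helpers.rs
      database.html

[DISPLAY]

e                           ┃        
────────────────────────────┨        
                            ┃        
·██·█····█··                ┃        
█··█··█··█·█                ┃        
···██···█···                ┃        
·········█·█                ┃        
━━━━━━━━━━━━━━━━━━━━┓       ┃        
FileBrowser         ┃       ┃        
────────────────────┨       ┃        
 [-] project/       ┃       ┃        
   config.c         ┃       ┃        
   worker.css       ┃       ┃        
   LICENSE          ┃       ┃        
   logger.go        ┃       ┃        
   config.c         ┃━━━━━━━┛        
━━━━━━━━━━━━━━━━━━━━┛                


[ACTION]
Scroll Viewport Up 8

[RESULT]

                                     
                                     
                                     
                                     
                                     
                                     
━━━━━━━━━━━━━━━━━━━━━━━━━━━━┓        
e                           ┃        
────────────────────────────┨        
                            ┃        
·██·█····█··                ┃        
█··█··█··█·█                ┃        
···██···█···                ┃        
·········█·█                ┃        
━━━━━━━━━━━━━━━━━━━━┓       ┃        
FileBrowser         ┃       ┃        
────────────────────┨       ┃        


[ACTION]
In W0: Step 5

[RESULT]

                                     
                                     
                                     
                                     
                                     
                                     
━━━━━━━━━━━━━━━━━━━━━━━━━━━━┓        
e                           ┃        
────────────────────────────┨        
                            ┃        
············                ┃        
█···········                ┃        
██·█·█······                ┃        
·····██·····                ┃        
━━━━━━━━━━━━━━━━━━━━┓       ┃        
FileBrowser         ┃       ┃        
────────────────────┨       ┃        


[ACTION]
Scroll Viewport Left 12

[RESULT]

                                     
                                     
                                     
                                     
                                     
                                     
 ┏━━━━━━━━━━━━━━━━━━━━━━━━━━━━━━━━━━━
 ┃ GameOfLife                        
 ┠───────────────────────────────────
 ┃Gen: 5                             
 ┃······················             
 ┃██·██··█·██···········             
 ┃█·····███·██·█·█······             
 ┃█··············██·····             
 ┃·█····██┏━━━━━━━━━━━━━━━━━━━━━┓    
 ┃·····██·┃ FileBrowser         ┃    
 ┃·████···┠─────────────────────┨    


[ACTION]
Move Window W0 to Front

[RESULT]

                                     
                                     
                                     
                                     
                                     
                                     
 ┏━━━━━━━━━━━━━━━━━━━━━━━━━━━━━━━━━━━
 ┃ GameOfLife                        
 ┠───────────────────────────────────
 ┃Gen: 5                             
 ┃······················             
 ┃██·██··█·██···········             
 ┃█·····███·██·█·█······             
 ┃█··············██·····             
 ┃·█····██·████···█·····             
 ┃·····██········█······             
 ┃·████···█·██·█·█······             


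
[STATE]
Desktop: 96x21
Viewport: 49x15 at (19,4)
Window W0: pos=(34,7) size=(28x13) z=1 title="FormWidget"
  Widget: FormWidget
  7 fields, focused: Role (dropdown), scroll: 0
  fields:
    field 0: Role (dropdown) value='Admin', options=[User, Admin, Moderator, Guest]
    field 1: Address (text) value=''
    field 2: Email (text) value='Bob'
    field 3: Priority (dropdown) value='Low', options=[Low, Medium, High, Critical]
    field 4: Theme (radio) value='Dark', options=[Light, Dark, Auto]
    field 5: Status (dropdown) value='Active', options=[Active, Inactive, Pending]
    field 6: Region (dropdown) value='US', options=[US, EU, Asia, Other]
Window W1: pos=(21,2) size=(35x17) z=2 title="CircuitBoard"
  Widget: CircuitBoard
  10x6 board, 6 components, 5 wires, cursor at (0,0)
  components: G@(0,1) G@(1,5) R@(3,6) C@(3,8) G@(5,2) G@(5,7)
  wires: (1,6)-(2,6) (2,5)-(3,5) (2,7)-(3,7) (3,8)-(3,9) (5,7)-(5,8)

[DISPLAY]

  ┠─────────────────────────────────┨            
  ┃   0 1 2 3 4 5 6 7 8 9           ┃            
  ┃0  [.]  G                        ┃            
  ┃                                 ┃━━━━━┓      
  ┃1                       G   ·    ┃     ┃      
  ┃                            │    ┃─────┨      
  ┃2                       ·   ·   ·┃   ▼]┃      
  ┃                        │       │┃    ]┃      
  ┃3                       ·   R   ·┃    ]┃      
  ┃                                 ┃   ▼]┃      
  ┃4                                ┃ht  (┃      
  ┃                                 ┃   ▼]┃      
  ┃5           G                   G┃   ▼]┃      
  ┃Cursor: (0,0)                    ┃     ┃      
  ┗━━━━━━━━━━━━━━━━━━━━━━━━━━━━━━━━━┛     ┃      


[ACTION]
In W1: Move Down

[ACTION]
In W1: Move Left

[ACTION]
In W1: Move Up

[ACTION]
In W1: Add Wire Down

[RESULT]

  ┠─────────────────────────────────┨            
  ┃   0 1 2 3 4 5 6 7 8 9           ┃            
  ┃0  [.]  G                        ┃            
  ┃    │                            ┃━━━━━┓      
  ┃1   ·                   G   ·    ┃     ┃      
  ┃                            │    ┃─────┨      
  ┃2                       ·   ·   ·┃   ▼]┃      
  ┃                        │       │┃    ]┃      
  ┃3                       ·   R   ·┃    ]┃      
  ┃                                 ┃   ▼]┃      
  ┃4                                ┃ht  (┃      
  ┃                                 ┃   ▼]┃      
  ┃5           G                   G┃   ▼]┃      
  ┃Cursor: (0,0)                    ┃     ┃      
  ┗━━━━━━━━━━━━━━━━━━━━━━━━━━━━━━━━━┛     ┃      


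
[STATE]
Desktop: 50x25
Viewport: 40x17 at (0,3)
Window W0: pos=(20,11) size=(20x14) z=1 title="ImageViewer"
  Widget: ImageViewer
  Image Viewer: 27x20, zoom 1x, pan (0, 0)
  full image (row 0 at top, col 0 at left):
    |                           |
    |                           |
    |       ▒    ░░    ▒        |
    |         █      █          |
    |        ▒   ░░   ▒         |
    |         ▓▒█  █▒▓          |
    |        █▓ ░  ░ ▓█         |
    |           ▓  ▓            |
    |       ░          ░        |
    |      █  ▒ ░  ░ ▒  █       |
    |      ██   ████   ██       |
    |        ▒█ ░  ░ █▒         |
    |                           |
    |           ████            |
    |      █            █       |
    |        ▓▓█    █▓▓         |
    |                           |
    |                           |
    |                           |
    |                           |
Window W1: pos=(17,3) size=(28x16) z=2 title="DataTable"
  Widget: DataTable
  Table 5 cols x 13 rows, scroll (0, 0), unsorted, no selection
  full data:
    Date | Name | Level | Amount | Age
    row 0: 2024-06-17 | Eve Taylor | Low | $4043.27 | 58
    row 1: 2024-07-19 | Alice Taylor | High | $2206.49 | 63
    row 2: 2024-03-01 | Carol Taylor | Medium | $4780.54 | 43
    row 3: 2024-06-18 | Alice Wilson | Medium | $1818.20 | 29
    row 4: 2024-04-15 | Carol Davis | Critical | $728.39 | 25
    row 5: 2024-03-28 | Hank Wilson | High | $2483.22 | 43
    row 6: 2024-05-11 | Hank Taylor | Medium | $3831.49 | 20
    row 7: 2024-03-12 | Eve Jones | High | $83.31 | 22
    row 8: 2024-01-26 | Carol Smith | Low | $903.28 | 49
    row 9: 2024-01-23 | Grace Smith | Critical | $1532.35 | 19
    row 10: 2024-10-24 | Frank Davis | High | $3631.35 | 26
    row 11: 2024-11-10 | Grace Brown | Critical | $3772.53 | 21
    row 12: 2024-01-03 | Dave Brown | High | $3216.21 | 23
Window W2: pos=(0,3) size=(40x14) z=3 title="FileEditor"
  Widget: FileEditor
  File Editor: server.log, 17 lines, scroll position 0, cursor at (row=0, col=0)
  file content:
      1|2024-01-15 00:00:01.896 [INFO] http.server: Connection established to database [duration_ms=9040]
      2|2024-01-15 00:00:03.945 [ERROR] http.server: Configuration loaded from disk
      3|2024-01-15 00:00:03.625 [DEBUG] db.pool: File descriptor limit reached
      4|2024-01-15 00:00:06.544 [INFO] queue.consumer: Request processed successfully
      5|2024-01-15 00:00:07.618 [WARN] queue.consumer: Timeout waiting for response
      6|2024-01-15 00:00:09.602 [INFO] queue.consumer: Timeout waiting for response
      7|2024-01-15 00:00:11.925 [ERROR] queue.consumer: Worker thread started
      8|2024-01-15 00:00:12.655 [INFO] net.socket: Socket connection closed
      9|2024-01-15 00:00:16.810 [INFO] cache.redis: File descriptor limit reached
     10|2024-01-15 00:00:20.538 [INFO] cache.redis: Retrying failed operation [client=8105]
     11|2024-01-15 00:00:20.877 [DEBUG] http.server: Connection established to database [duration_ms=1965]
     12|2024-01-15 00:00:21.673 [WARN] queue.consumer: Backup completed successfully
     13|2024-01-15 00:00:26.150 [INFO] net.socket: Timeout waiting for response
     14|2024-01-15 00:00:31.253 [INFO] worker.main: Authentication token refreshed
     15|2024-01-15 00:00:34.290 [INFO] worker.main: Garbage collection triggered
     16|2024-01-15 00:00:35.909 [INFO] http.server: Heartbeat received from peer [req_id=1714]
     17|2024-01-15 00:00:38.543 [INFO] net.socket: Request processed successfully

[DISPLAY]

┏━━━━━━━━━━━━━━━━━━━━━━━━━━━━━━━━━━━━━━┓
┃ FileEditor                           ┃
┠──────────────────────────────────────┨
┃█024-01-15 00:00:01.896 [INFO] http.s▲┃
┃2024-01-15 00:00:03.945 [ERROR] http.█┃
┃2024-01-15 00:00:03.625 [DEBUG] db.po░┃
┃2024-01-15 00:00:06.544 [INFO] queue.░┃
┃2024-01-15 00:00:07.618 [WARN] queue.░┃
┃2024-01-15 00:00:09.602 [INFO] queue.░┃
┃2024-01-15 00:00:11.925 [ERROR] queue░┃
┃2024-01-15 00:00:12.655 [INFO] net.so░┃
┃2024-01-15 00:00:16.810 [INFO] cache.░┃
┃2024-01-15 00:00:20.538 [INFO] cache.▼┃
┗━━━━━━━━━━━━━━━━━━━━━━━━━━━━━━━━━━━━━━┛
                 ┃2024-01-23│Grace Smith
                 ┗━━━━━━━━━━━━━━━━━━━━━━
                    ┃         ▓▒█  █▒▓ ┃


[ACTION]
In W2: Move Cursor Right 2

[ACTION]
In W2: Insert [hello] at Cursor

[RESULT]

┏━━━━━━━━━━━━━━━━━━━━━━━━━━━━━━━━━━━━━━┓
┃ FileEditor                           ┃
┠──────────────────────────────────────┨
┃20hello█4-01-15 00:00:01.896 [INFO] h▲┃
┃2024-01-15 00:00:03.945 [ERROR] http.█┃
┃2024-01-15 00:00:03.625 [DEBUG] db.po░┃
┃2024-01-15 00:00:06.544 [INFO] queue.░┃
┃2024-01-15 00:00:07.618 [WARN] queue.░┃
┃2024-01-15 00:00:09.602 [INFO] queue.░┃
┃2024-01-15 00:00:11.925 [ERROR] queue░┃
┃2024-01-15 00:00:12.655 [INFO] net.so░┃
┃2024-01-15 00:00:16.810 [INFO] cache.░┃
┃2024-01-15 00:00:20.538 [INFO] cache.▼┃
┗━━━━━━━━━━━━━━━━━━━━━━━━━━━━━━━━━━━━━━┛
                 ┃2024-01-23│Grace Smith
                 ┗━━━━━━━━━━━━━━━━━━━━━━
                    ┃         ▓▒█  █▒▓ ┃


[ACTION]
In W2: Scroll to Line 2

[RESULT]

┏━━━━━━━━━━━━━━━━━━━━━━━━━━━━━━━━━━━━━━┓
┃ FileEditor                           ┃
┠──────────────────────────────────────┨
┃2024-01-15 00:00:03.945 [ERROR] http.▲┃
┃2024-01-15 00:00:03.625 [DEBUG] db.po░┃
┃2024-01-15 00:00:06.544 [INFO] queue.█┃
┃2024-01-15 00:00:07.618 [WARN] queue.░┃
┃2024-01-15 00:00:09.602 [INFO] queue.░┃
┃2024-01-15 00:00:11.925 [ERROR] queue░┃
┃2024-01-15 00:00:12.655 [INFO] net.so░┃
┃2024-01-15 00:00:16.810 [INFO] cache.░┃
┃2024-01-15 00:00:20.538 [INFO] cache.░┃
┃2024-01-15 00:00:20.877 [DEBUG] http.▼┃
┗━━━━━━━━━━━━━━━━━━━━━━━━━━━━━━━━━━━━━━┛
                 ┃2024-01-23│Grace Smith
                 ┗━━━━━━━━━━━━━━━━━━━━━━
                    ┃         ▓▒█  █▒▓ ┃


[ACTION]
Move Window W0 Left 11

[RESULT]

┏━━━━━━━━━━━━━━━━━━━━━━━━━━━━━━━━━━━━━━┓
┃ FileEditor                           ┃
┠──────────────────────────────────────┨
┃2024-01-15 00:00:03.945 [ERROR] http.▲┃
┃2024-01-15 00:00:03.625 [DEBUG] db.po░┃
┃2024-01-15 00:00:06.544 [INFO] queue.█┃
┃2024-01-15 00:00:07.618 [WARN] queue.░┃
┃2024-01-15 00:00:09.602 [INFO] queue.░┃
┃2024-01-15 00:00:11.925 [ERROR] queue░┃
┃2024-01-15 00:00:12.655 [INFO] net.so░┃
┃2024-01-15 00:00:16.810 [INFO] cache.░┃
┃2024-01-15 00:00:20.538 [INFO] cache.░┃
┃2024-01-15 00:00:20.877 [DEBUG] http.▼┃
┗━━━━━━━━━━━━━━━━━━━━━━━━━━━━━━━━━━━━━━┛
         ┃       ┃2024-01-23│Grace Smith
         ┃       ┗━━━━━━━━━━━━━━━━━━━━━━
         ┃         ▓▒█  █▒▓ ┃           


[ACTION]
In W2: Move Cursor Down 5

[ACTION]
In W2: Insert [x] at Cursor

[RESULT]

┏━━━━━━━━━━━━━━━━━━━━━━━━━━━━━━━━━━━━━━┓
┃ FileEditor                           ┃
┠──────────────────────────────────────┨
┃2024-01-15 00:00:03.945 [ERROR] http.▲┃
┃2024-01-15 00:00:03.625 [DEBUG] db.po░┃
┃2024-01-15 00:00:06.544 [INFO] queue.█┃
┃2024-01-15 00:00:07.618 [WARN] queue.░┃
┃2024-01x█15 00:00:09.602 [INFO] queue░┃
┃2024-01-15 00:00:11.925 [ERROR] queue░┃
┃2024-01-15 00:00:12.655 [INFO] net.so░┃
┃2024-01-15 00:00:16.810 [INFO] cache.░┃
┃2024-01-15 00:00:20.538 [INFO] cache.░┃
┃2024-01-15 00:00:20.877 [DEBUG] http.▼┃
┗━━━━━━━━━━━━━━━━━━━━━━━━━━━━━━━━━━━━━━┛
         ┃       ┃2024-01-23│Grace Smith
         ┃       ┗━━━━━━━━━━━━━━━━━━━━━━
         ┃         ▓▒█  █▒▓ ┃           


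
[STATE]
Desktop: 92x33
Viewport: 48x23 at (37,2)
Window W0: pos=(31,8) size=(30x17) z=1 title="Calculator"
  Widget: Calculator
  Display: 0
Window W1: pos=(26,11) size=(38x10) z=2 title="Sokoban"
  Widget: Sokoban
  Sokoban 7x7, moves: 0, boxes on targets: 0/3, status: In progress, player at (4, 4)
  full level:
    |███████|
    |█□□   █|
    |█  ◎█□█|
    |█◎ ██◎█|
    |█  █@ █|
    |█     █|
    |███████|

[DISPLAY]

                                                
                                                
                                                
                                                
                                                
                                                
━━━━━━━━━━━━━━━━━━━━━━━┓                        
ulator                 ┃                        
───────────────────────┨                        
━━━━━━━━━━━━━━━━━━━━━━━━━━┓                     
                          ┃                     
──────────────────────────┨                     
                          ┃                     
                          ┃                     
                          ┃                     
                          ┃                     
                          ┃                     
                          ┃                     
━━━━━━━━━━━━━━━━━━━━━━━━━━┛                     
 MC│ MR│ M+│           ┃                        
───┴───┴───┘           ┃                        
                       ┃                        
━━━━━━━━━━━━━━━━━━━━━━━┛                        


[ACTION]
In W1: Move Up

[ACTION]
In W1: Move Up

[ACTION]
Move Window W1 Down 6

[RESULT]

                                                
                                                
                                                
                                                
                                                
                                                
━━━━━━━━━━━━━━━━━━━━━━━┓                        
ulator                 ┃                        
───────────────────────┨                        
                      0┃                        
───┬───┬───┐           ┃                        
 8 │ 9 │ ÷ │           ┃                        
───┼───┼───┤           ┃                        
 5 │ 6 │ × │           ┃                        
───┼───┼───┤           ┃                        
━━━━━━━━━━━━━━━━━━━━━━━━━━┓                     
                          ┃                     
──────────────────────────┨                     
                          ┃                     
                          ┃                     
                          ┃                     
                          ┃                     
                          ┃                     


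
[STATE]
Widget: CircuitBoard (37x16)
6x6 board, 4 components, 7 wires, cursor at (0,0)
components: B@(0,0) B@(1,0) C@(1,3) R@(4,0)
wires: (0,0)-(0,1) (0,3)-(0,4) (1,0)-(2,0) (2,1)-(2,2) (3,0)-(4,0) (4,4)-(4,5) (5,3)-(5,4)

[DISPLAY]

   0 1 2 3 4 5                       
0  [B]─ ·       · ─ ·                
                                     
1   B           C                    
    │                                
2   ·   · ─ ·                        
                                     
3   ·                                
    │                                
4   R               · ─ ·            
                                     
5               · ─ ·                
Cursor: (0,0)                        
                                     
                                     
                                     


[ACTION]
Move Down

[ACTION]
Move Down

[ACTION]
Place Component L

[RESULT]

   0 1 2 3 4 5                       
0   B ─ ·       · ─ ·                
                                     
1   B           C                    
    │                                
2  [L]  · ─ ·                        
                                     
3   ·                                
    │                                
4   R               · ─ ·            
                                     
5               · ─ ·                
Cursor: (2,0)                        
                                     
                                     
                                     


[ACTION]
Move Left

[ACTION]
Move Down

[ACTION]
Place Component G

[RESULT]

   0 1 2 3 4 5                       
0   B ─ ·       · ─ ·                
                                     
1   B           C                    
    │                                
2   L   · ─ ·                        
                                     
3  [G]                               
    │                                
4   R               · ─ ·            
                                     
5               · ─ ·                
Cursor: (3,0)                        
                                     
                                     
                                     


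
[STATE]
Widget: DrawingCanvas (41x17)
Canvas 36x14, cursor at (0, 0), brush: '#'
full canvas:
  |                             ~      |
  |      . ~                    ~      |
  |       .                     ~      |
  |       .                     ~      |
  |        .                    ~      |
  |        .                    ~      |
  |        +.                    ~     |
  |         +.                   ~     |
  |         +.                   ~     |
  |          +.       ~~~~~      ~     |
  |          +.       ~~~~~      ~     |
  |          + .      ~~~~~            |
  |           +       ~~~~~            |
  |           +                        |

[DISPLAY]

+                            ~           
      . ~                    ~           
       .                     ~           
       .                     ~           
        .                    ~           
        .                    ~           
        +.                    ~          
         +.                   ~          
         +.                   ~          
          +.       ~~~~~      ~          
          +.       ~~~~~      ~          
          + .      ~~~~~                 
           +       ~~~~~                 
           +                             
                                         
                                         
                                         


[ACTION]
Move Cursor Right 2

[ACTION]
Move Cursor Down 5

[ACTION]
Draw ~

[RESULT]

                             ~           
      . ~                    ~           
       .                     ~           
       .                     ~           
        .                    ~           
  ~     .                    ~           
        +.                    ~          
         +.                   ~          
         +.                   ~          
          +.       ~~~~~      ~          
          +.       ~~~~~      ~          
          + .      ~~~~~                 
           +       ~~~~~                 
           +                             
                                         
                                         
                                         


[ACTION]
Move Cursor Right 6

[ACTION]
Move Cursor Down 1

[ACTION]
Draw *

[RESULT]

                             ~           
      . ~                    ~           
       .                     ~           
       .                     ~           
        .                    ~           
  ~     .                    ~           
        *.                    ~          
         +.                   ~          
         +.                   ~          
          +.       ~~~~~      ~          
          +.       ~~~~~      ~          
          + .      ~~~~~                 
           +       ~~~~~                 
           +                             
                                         
                                         
                                         


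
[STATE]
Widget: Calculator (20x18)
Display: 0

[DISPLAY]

                   0
┌───┬───┬───┬───┐   
│ 7 │ 8 │ 9 │ ÷ │   
├───┼───┼───┼───┤   
│ 4 │ 5 │ 6 │ × │   
├───┼───┼───┼───┤   
│ 1 │ 2 │ 3 │ - │   
├───┼───┼───┼───┤   
│ 0 │ . │ = │ + │   
├───┼───┼───┼───┤   
│ C │ MC│ MR│ M+│   
└───┴───┴───┴───┘   
                    
                    
                    
                    
                    
                    


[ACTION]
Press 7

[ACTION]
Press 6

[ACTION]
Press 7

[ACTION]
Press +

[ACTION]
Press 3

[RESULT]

                   3
┌───┬───┬───┬───┐   
│ 7 │ 8 │ 9 │ ÷ │   
├───┼───┼───┼───┤   
│ 4 │ 5 │ 6 │ × │   
├───┼───┼───┼───┤   
│ 1 │ 2 │ 3 │ - │   
├───┼───┼───┼───┤   
│ 0 │ . │ = │ + │   
├───┼───┼───┼───┤   
│ C │ MC│ MR│ M+│   
└───┴───┴───┴───┘   
                    
                    
                    
                    
                    
                    


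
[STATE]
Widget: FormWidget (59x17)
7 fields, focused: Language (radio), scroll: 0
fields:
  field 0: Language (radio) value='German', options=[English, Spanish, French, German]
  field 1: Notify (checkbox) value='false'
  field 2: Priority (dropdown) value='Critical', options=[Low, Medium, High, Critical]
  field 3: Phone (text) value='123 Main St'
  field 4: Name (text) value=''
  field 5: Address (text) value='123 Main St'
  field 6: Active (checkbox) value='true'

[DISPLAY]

> Language:   ( ) English  ( ) Spanish  ( ) French  (●) Ger
  Notify:     [ ]                                          
  Priority:   [Critical                                  ▼]
  Phone:      [123 Main St                                ]
  Name:       [                                           ]
  Address:    [123 Main St                                ]
  Active:     [x]                                          
                                                           
                                                           
                                                           
                                                           
                                                           
                                                           
                                                           
                                                           
                                                           
                                                           


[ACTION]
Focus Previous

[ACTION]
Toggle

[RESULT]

  Language:   ( ) English  ( ) Spanish  ( ) French  (●) Ger
  Notify:     [ ]                                          
  Priority:   [Critical                                  ▼]
  Phone:      [123 Main St                                ]
  Name:       [                                           ]
  Address:    [123 Main St                                ]
> Active:     [ ]                                          
                                                           
                                                           
                                                           
                                                           
                                                           
                                                           
                                                           
                                                           
                                                           
                                                           


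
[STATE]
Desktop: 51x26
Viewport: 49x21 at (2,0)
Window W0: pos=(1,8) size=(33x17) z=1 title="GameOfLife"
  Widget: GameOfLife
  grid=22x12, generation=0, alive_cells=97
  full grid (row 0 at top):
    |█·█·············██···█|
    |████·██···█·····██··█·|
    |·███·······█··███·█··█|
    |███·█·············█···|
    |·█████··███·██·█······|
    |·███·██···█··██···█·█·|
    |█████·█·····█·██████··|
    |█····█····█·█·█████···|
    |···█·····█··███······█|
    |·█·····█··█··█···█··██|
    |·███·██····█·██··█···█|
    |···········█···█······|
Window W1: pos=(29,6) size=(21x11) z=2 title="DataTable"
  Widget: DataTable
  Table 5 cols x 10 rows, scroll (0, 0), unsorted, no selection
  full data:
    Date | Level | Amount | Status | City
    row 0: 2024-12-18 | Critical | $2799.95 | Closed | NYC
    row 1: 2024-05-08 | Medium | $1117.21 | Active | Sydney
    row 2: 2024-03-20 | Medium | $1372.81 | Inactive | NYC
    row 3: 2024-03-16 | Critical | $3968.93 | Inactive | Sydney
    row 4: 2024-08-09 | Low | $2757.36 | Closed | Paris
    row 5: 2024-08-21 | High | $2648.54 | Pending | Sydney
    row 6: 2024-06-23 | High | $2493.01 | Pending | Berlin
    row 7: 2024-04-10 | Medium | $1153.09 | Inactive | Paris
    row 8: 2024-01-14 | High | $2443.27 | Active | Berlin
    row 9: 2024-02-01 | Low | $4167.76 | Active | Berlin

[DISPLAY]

                                                 
                                                 
                                                 
                                                 
                                                 
                                                 
                           ┏━━━━━━━━━━━━━━━━━━━┓ 
                           ┃ DataTable         ┃ 
━━━━━━━━━━━━━━━━━━━━━━━━━━━┠───────────────────┨ 
 GameOfLife                ┃Date      │Level   ┃ 
───────────────────────────┃──────────┼────────┃ 
Gen: 0                     ┃2024-12-18│Critical┃ 
█·█·············██···█     ┃2024-05-08│Medium  ┃ 
████·██···█·····██··█·     ┃2024-03-20│Medium  ┃ 
·███·······█··███·█··█     ┃2024-03-16│Critical┃ 
███·█·············█···     ┃2024-08-09│Low     ┃ 
·█████··███·██·█······     ┗━━━━━━━━━━━━━━━━━━━┛ 
·███·██···█··██···█·█·         ┃                 
█████·█·····█·██████··         ┃                 
█····█····█·█·█████···         ┃                 
···█·····█··███······█         ┃                 


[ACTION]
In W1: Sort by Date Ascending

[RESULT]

                                                 
                                                 
                                                 
                                                 
                                                 
                                                 
                           ┏━━━━━━━━━━━━━━━━━━━┓ 
                           ┃ DataTable         ┃ 
━━━━━━━━━━━━━━━━━━━━━━━━━━━┠───────────────────┨ 
 GameOfLife                ┃Date     ▲│Level   ┃ 
───────────────────────────┃──────────┼────────┃ 
Gen: 0                     ┃2024-01-14│High    ┃ 
█·█·············██···█     ┃2024-02-01│Low     ┃ 
████·██···█·····██··█·     ┃2024-03-16│Critical┃ 
·███·······█··███·█··█     ┃2024-03-20│Medium  ┃ 
███·█·············█···     ┃2024-04-10│Medium  ┃ 
·█████··███·██·█······     ┗━━━━━━━━━━━━━━━━━━━┛ 
·███·██···█··██···█·█·         ┃                 
█████·█·····█·██████··         ┃                 
█····█····█·█·█████···         ┃                 
···█·····█··███······█         ┃                 


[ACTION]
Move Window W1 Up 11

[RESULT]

                           ┏━━━━━━━━━━━━━━━━━━━┓ 
                           ┃ DataTable         ┃ 
                           ┠───────────────────┨ 
                           ┃Date     ▲│Level   ┃ 
                           ┃──────────┼────────┃ 
                           ┃2024-01-14│High    ┃ 
                           ┃2024-02-01│Low     ┃ 
                           ┃2024-03-16│Critical┃ 
━━━━━━━━━━━━━━━━━━━━━━━━━━━┃2024-03-20│Medium  ┃ 
 GameOfLife                ┃2024-04-10│Medium  ┃ 
───────────────────────────┗━━━━━━━━━━━━━━━━━━━┛ 
Gen: 0                         ┃                 
█·█·············██···█         ┃                 
████·██···█·····██··█·         ┃                 
·███·······█··███·█··█         ┃                 
███·█·············█···         ┃                 
·█████··███·██·█······         ┃                 
·███·██···█··██···█·█·         ┃                 
█████·█·····█·██████··         ┃                 
█····█····█·█·█████···         ┃                 
···█·····█··███······█         ┃                 


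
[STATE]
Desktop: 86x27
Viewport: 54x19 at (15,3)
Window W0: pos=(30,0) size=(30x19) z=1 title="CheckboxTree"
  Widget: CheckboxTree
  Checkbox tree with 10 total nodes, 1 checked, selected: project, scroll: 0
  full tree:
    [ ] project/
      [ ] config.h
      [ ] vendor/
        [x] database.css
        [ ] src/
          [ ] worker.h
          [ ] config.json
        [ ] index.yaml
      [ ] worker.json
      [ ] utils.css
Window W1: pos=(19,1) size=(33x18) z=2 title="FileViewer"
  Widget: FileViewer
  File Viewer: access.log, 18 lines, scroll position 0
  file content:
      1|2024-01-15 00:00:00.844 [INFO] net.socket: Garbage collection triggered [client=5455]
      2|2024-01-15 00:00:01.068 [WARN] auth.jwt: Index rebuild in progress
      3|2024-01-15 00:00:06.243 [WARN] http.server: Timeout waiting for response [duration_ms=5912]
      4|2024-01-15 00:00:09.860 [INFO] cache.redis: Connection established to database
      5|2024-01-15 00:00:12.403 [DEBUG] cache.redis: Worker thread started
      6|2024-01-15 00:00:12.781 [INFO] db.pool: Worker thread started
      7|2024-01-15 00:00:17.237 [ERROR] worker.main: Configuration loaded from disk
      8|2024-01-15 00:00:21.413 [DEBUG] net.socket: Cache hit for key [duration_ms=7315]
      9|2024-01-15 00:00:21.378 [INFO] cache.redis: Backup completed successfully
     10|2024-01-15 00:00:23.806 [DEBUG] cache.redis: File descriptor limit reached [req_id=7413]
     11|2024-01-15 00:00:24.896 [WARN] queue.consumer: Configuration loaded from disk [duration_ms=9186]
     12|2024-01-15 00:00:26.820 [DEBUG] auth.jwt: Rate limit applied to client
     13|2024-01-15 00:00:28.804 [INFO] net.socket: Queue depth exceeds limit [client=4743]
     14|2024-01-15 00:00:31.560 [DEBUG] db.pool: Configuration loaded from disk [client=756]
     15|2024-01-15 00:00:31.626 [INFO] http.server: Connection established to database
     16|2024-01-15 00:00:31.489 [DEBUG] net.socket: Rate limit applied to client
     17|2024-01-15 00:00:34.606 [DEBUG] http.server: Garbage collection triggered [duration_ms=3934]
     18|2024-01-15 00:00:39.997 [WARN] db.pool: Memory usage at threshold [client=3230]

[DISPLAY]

    ┠───────────────────────────────┨       ┃         
    ┃2024-01-15 00:00:00.844 [INFO]▲┃       ┃         
    ┃2024-01-15 00:00:01.068 [WARN]█┃       ┃         
    ┃2024-01-15 00:00:06.243 [WARN]░┃       ┃         
    ┃2024-01-15 00:00:09.860 [INFO]░┃       ┃         
    ┃2024-01-15 00:00:12.403 [DEBUG░┃       ┃         
    ┃2024-01-15 00:00:12.781 [INFO]░┃n      ┃         
    ┃2024-01-15 00:00:17.237 [ERROR░┃       ┃         
    ┃2024-01-15 00:00:21.413 [DEBUG░┃       ┃         
    ┃2024-01-15 00:00:21.378 [INFO]░┃       ┃         
    ┃2024-01-15 00:00:23.806 [DEBUG░┃       ┃         
    ┃2024-01-15 00:00:24.896 [WARN]░┃       ┃         
    ┃2024-01-15 00:00:26.820 [DEBUG░┃       ┃         
    ┃2024-01-15 00:00:28.804 [INFO]░┃       ┃         
    ┃2024-01-15 00:00:31.560 [DEBUG▼┃       ┃         
    ┗━━━━━━━━━━━━━━━━━━━━━━━━━━━━━━━┛━━━━━━━┛         
                                                      
                                                      
                                                      


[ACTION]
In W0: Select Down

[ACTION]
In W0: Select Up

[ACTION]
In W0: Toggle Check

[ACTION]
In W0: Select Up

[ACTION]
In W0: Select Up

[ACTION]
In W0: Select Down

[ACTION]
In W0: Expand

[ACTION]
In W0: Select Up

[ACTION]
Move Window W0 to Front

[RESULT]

    ┠──────────┃>[x] project/               ┃         
    ┃2024-01-15┃   [x] config.h             ┃         
    ┃2024-01-15┃   [x] vendor/              ┃         
    ┃2024-01-15┃     [x] database.css       ┃         
    ┃2024-01-15┃     [x] src/               ┃         
    ┃2024-01-15┃       [x] worker.h         ┃         
    ┃2024-01-15┃       [x] config.json      ┃         
    ┃2024-01-15┃     [x] index.yaml         ┃         
    ┃2024-01-15┃   [x] worker.json          ┃         
    ┃2024-01-15┃   [x] utils.css            ┃         
    ┃2024-01-15┃                            ┃         
    ┃2024-01-15┃                            ┃         
    ┃2024-01-15┃                            ┃         
    ┃2024-01-15┃                            ┃         
    ┃2024-01-15┃                            ┃         
    ┗━━━━━━━━━━┗━━━━━━━━━━━━━━━━━━━━━━━━━━━━┛         
                                                      
                                                      
                                                      
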